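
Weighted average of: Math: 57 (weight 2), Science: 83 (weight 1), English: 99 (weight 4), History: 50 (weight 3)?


Numerator = 57×2 + 83×1 + 99×4 + 50×3
= 114 + 83 + 396 + 150
= 743
Total weight = 10
Weighted avg = 743/10
= 74.30

74.30


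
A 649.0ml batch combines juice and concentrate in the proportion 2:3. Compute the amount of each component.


Total parts = 2 + 3 = 5
juice: 649.0 × 2/5 = 259.6ml
concentrate: 649.0 × 3/5 = 389.4ml
= 259.6ml and 389.4ml

259.6ml and 389.4ml


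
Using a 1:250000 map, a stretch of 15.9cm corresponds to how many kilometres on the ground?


Real distance = map distance × scale
= 15.9cm × 250000
= 3975000 cm = 39750.0 m
= 39.750 km

39.750 km


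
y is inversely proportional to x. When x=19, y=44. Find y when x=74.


Inverse proportion: x × y = constant
k = 19 × 44 = 836
y₂ = k / 74 = 836 / 74
= 11.30

11.30


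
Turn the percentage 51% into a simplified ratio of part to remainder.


51% means 51 parts out of 100; remainder = 49
Part : remainder = 51:49
GCD = 1
= 51:49

51:49


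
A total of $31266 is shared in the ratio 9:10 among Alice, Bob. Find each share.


Total parts = 9 + 10 = 19
Alice: 31266 × 9/19 = 14810.21
Bob: 31266 × 10/19 = 16455.79
= Alice: $14810.21, Bob: $16455.79

Alice: $14810.21, Bob: $16455.79


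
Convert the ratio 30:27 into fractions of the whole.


Total parts = 30 + 27 = 57
First part: 30/57 = 10/19
Second part: 27/57 = 9/19
= 10/19 and 9/19

10/19 and 9/19


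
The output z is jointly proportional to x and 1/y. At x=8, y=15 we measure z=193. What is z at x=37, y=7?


z = k·x/y
Solve for k using the known point: k = z·y/x = 193×15/8 = 2895/8 = 361.8750
Now evaluate at x=37, y=7:
z = k × 37 / 7 = (2895 × 37) / (8 × 7) = 107115/56
≈ 1912.7679

1912.7679


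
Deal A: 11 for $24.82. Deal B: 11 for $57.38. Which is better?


Deal A: $24.82/11 = $2.2564/unit
Deal B: $57.38/11 = $5.2164/unit
A is cheaper per unit
= Deal A

Deal A


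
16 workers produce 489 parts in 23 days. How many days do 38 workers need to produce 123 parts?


Days ∝ work / workers, so d₂ = d₁ × (m₁/m₂) × (w₂/w₁)
Workers factor (inverse): 16/38 ≈ 0.4211
Work factor (direct): 123/489 ≈ 0.2515
d₂ = 23 × 16/38 × 123/489 = (23 × 16 × 123) / (38 × 489) = 45264/18582
≈ 2.44 days

2.44 days


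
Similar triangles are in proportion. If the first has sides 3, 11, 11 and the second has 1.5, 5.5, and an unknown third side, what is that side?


Scale factor = 1.5/3 = 0.5
Missing side = 11 × 0.5
= 5.5

5.5


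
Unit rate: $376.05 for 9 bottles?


Unit rate = total / quantity
= 376.05 / 9
= $41.78 per unit

$41.78 per unit


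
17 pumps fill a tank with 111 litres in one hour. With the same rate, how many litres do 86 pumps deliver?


Direct proportion: y/x = constant
k = 111/17 ≈ 6.5294
y₂ = k × 86 = 111 × 86 / 17 = 9546/17
≈ 561.53

561.53


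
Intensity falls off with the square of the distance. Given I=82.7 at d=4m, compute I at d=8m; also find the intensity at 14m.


I₁d₁² = I₂d₂²
I at 8m = 82.7 × (4/8)² = 82.7 × 16/64 = 1323.2/64 = 20.6750
I at 14m = 82.7 × (4/14)² = 82.7 × 16/196 = 1323.2/196 ≈ 6.7510
= 20.6750 and 6.7510

20.6750 and 6.7510


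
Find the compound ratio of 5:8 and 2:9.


Compound ratio = (5×2) : (8×9)
= 10:72
GCD = 2
= 5:36

5:36


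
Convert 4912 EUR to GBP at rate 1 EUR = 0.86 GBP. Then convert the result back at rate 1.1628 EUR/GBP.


Amount × rate = 4912 × 0.86 = 4224.32 GBP
Round-trip: 4224.32 × 1.1628 = 4912.04 EUR
= 4224.32 GBP, then 4912.04 EUR

4224.32 GBP, then 4912.04 EUR


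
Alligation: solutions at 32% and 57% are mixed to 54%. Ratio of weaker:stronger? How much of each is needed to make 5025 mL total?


Let x parts of 32% mix with y parts of 57%.
32x + 57y = 54(x + y)
32x + 57y = 54x + 54y
x(32 - 54) = y(54 - 57)
x/y = (57 - 54)/(54 - 32) = 3/22
Simplify: 3:22
Total parts = 25; one part = 5025/25 = 201.00 mL
32% solution: 3×201.00 = 603.00 mL
57% solution: 22×201.00 = 4422.00 mL
= ratio 3:22; 603.00 mL and 4422.00 mL

ratio 3:22; 603.00 mL and 4422.00 mL


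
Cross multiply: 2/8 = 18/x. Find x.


Cross multiply: 2 × x = 8 × 18
2x = 144
x = 144 / 2
= 72.00

72.00


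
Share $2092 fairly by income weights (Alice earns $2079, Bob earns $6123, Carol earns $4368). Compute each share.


Total income = 2079 + 6123 + 4368 = $12570
Alice: $2092 × 2079/12570 = $346.00
Bob: $2092 × 6123/12570 = $1019.04
Carol: $2092 × 4368/12570 = $726.96
= Alice: $346.00, Bob: $1019.04, Carol: $726.96

Alice: $346.00, Bob: $1019.04, Carol: $726.96


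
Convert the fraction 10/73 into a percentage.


Percentage = (part / whole) × 100
= (10 / 73) × 100
≈ 13.70%

13.70%


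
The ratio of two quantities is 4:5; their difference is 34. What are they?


Let A = 4k, B = 5k.
5k - 4k = 34
1k = 34 → k = 34/1 = 34
A = 4×34 = 136, B = 5×34 = 170
= A = 136, B = 170

A = 136, B = 170


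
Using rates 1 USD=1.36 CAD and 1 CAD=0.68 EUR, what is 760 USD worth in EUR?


Step 1: 760 USD × 1.36 = 1033.60 CAD
Step 2: 1033.60 CAD × 0.68 = 702.85 EUR
Implied rate USD→EUR = 1.36 × 0.68 = 0.9248
= 702.85 EUR

702.85 EUR


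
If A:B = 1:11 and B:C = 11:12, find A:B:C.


Match B: multiply A:B by 11 → 11:121
Multiply B:C by 11 → 121:132
Combined: 11:121:132
GCD = 11
= 1:11:12

1:11:12


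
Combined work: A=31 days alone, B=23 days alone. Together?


Rate of A = 1/31 per day
Rate of B = 1/23 per day
Combined rate = 1/31 + 1/23 = 54/713 ≈ 0.0757 per day
Days = 1 / combined rate = 713/54
≈ 13.20 days

13.20 days


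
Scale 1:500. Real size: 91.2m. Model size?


Model size = real / scale
= 91.2 / 500
= 0.1824 m

0.1824 m


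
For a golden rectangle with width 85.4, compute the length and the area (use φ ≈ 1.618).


φ = (1 + √5) / 2 ≈ 1.618
Length = width × φ = 85.4 × 1.618 = 138.1772
≈ 138.18
Area = width × length = 85.4 × 138.1772 = 11800.33288 ≈ 11800.33
= Length: 138.18, Area: 11800.33

Length: 138.18, Area: 11800.33


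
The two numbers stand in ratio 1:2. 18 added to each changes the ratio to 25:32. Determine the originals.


Let A = 1k, B = 2k.
(1k + 18) / (2k + 18) = 25/32
Cross-multiply: 32(1k + 18) = 25(2k + 18)
32k + 576 = 50k + 450
32k - 50k = 450 - 576
-18k = -126
k = -126/-18 = 7
A = 1×7 = 7, B = 2×7 = 14
= A = 7, B = 14

A = 7, B = 14


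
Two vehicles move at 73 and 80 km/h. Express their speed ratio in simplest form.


Ratio = 73:80
GCD = 1
Simplified = 73:80
Time ratio (same distance) = 80:73
Speed ratio = 73:80

73:80


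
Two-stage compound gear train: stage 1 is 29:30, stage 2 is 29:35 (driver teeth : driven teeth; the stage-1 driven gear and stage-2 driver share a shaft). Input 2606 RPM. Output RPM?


Stage 1: RPM_B = RPM_A × t_A/t_B = 2606 × 29/30 = 75574/30 ≈ 2519.13
B and C share a shaft → RPM_C = RPM_B
Stage 2: RPM_D = RPM_C × t_C/t_D = RPM_A × (t_A×t_C)/(t_B×t_D)
Overall ratio = (29×29)/(30×35) = 841/1050
RPM_D = 2606 × 841/1050 = 2191646/1050
≈ 2087.28 RPM

2087.28 RPM


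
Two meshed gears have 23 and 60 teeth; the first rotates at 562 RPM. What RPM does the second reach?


Gear ratio = 23:60 = 23:60
RPM_B = RPM_A × (teeth_A / teeth_B)
= 562 × (23/60)
= 215.4 RPM

215.4 RPM


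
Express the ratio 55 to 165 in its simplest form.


GCD(55, 165) = 55
55/55 : 165/55
= 1:3

1:3


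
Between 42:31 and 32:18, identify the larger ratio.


42/31 = 1.3548
32/18 = 1.7778
1.3548 < 1.7778, so 42:31 is less
= 32:18

32:18


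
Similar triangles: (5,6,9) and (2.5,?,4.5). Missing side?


Scale factor = 2.5/5 = 0.5
Missing side = 6 × 0.5
= 3.0

3.0


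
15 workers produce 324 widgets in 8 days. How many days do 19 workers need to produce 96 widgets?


Days ∝ work / workers, so d₂ = d₁ × (m₁/m₂) × (w₂/w₁)
Workers factor (inverse): 15/19 ≈ 0.7895
Work factor (direct): 96/324 ≈ 0.2963
d₂ = 8 × 15/19 × 96/324 = (8 × 15 × 96) / (19 × 324) = 11520/6156
≈ 1.87 days

1.87 days


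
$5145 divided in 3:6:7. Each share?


Total parts = 3 + 6 + 7 = 16
Part 1: 5145 × 3/16 = 964.69
Part 2: 5145 × 6/16 = 1929.38
Part 3: 5145 × 7/16 = 2250.94
= Part 1: $964.69, Part 2: $1929.38, Part 3: $2250.94

Part 1: $964.69, Part 2: $1929.38, Part 3: $2250.94


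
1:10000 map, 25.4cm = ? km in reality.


Real distance = map distance × scale
= 25.4cm × 10000
= 254000 cm = 2540.0 m
= 2.540 km

2.540 km


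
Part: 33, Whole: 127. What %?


Percentage = (part / whole) × 100
= (33 / 127) × 100
≈ 25.98%

25.98%


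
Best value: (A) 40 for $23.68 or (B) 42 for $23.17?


Deal A: $23.68/40 = $0.5920/unit
Deal B: $23.17/42 = $0.5517/unit
B is cheaper per unit
= Deal B

Deal B


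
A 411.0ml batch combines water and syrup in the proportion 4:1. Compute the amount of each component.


Total parts = 4 + 1 = 5
water: 411.0 × 4/5 = 328.8ml
syrup: 411.0 × 1/5 = 82.2ml
= 328.8ml and 82.2ml

328.8ml and 82.2ml


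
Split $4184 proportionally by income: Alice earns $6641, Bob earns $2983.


Total income = 6641 + 2983 = $9624
Alice: $4184 × 6641/9624 = $2887.15
Bob: $4184 × 2983/9624 = $1296.85
= Alice: $2887.15, Bob: $1296.85

Alice: $2887.15, Bob: $1296.85


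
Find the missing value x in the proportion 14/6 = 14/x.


Cross multiply: 14 × x = 6 × 14
14x = 84
x = 84 / 14
= 6.00

6.00


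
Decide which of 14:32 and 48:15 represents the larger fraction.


14/32 = 0.4375
48/15 = 3.2000
0.4375 < 3.2000, so 14:32 is less
= 48:15

48:15


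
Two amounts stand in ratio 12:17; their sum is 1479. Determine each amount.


Let A = 12k, B = 17k.
12k + 17k = 1479
29k = 1479 → k = 1479/29 = 51
A = 12×51 = 612, B = 17×51 = 867
= A = 612, B = 867

A = 612, B = 867


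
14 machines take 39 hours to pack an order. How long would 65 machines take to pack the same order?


Inverse proportion: x × y = constant
k = 14 × 39 = 546
y₂ = k / 65 = 546 / 65
= 8.40

8.40


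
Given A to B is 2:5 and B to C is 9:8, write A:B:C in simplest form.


Match B: multiply A:B by 9 → 18:45
Multiply B:C by 5 → 45:40
Combined: 18:45:40
GCD = 1
= 18:45:40

18:45:40


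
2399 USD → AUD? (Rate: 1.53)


Amount × rate = 2399 × 1.53
= 3670.47 AUD

3670.47 AUD


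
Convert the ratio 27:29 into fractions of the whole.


Total parts = 27 + 29 = 56
First part: 27/56 = 27/56
Second part: 29/56 = 29/56
= 27/56 and 29/56

27/56 and 29/56


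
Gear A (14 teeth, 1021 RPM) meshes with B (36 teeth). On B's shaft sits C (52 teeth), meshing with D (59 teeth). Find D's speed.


Stage 1: RPM_B = RPM_A × t_A/t_B = 1021 × 14/36 = 14294/36 ≈ 397.06
B and C share a shaft → RPM_C = RPM_B
Stage 2: RPM_D = RPM_C × t_C/t_D = RPM_A × (t_A×t_C)/(t_B×t_D)
Overall ratio = (14×52)/(36×59) = 728/2124
RPM_D = 1021 × 728/2124 = 743288/2124
≈ 349.95 RPM

349.95 RPM


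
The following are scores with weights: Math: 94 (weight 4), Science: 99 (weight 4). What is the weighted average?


Numerator = 94×4 + 99×4
= 376 + 396
= 772
Total weight = 8
Weighted avg = 772/8
= 96.50

96.50


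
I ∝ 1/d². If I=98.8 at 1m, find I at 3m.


I₁d₁² = I₂d₂²
I₂ = I₁ × (d₁/d₂)²
= 98.8 × (1/3)²
= 98.8 × 1/9
= 98.8/9
≈ 10.9778

10.9778


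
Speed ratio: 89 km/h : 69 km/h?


Ratio = 89:69
GCD = 1
Simplified = 89:69
Time ratio (same distance) = 69:89
Speed ratio = 89:69

89:69


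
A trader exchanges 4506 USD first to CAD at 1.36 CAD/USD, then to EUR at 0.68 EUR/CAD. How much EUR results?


Step 1: 4506 USD × 1.36 = 6128.16 CAD
Step 2: 6128.16 CAD × 0.68 = 4167.15 EUR
Implied rate USD→EUR = 1.36 × 0.68 = 0.9248
= 4167.15 EUR

4167.15 EUR


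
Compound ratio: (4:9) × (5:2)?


Compound ratio = (4×5) : (9×2)
= 20:18
GCD = 2
= 10:9

10:9


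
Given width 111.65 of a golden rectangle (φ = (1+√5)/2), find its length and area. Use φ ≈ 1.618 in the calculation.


φ = (1 + √5) / 2 ≈ 1.618
Length = width × φ = 111.65 × 1.618 = 180.6497
≈ 180.65
Area = width × length = 111.65 × 180.6497 = 20169.539005 ≈ 20169.54
= Length: 180.65, Area: 20169.54

Length: 180.65, Area: 20169.54


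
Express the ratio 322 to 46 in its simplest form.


GCD(322, 46) = 46
322/46 : 46/46
= 7:1

7:1


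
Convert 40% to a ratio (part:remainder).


40% means 40 parts out of 100; remainder = 60
Part : remainder = 40:60
GCD = 20
= 2:3

2:3


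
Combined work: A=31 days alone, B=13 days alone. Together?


Rate of A = 1/31 per day
Rate of B = 1/13 per day
Combined rate = 1/31 + 1/13 = 44/403 ≈ 0.1092 per day
Days = 1 / combined rate = 403/44
≈ 9.16 days

9.16 days


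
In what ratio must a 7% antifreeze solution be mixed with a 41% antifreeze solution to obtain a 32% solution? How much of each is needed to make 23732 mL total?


Let x parts of 7% mix with y parts of 41%.
7x + 41y = 32(x + y)
7x + 41y = 32x + 32y
x(7 - 32) = y(32 - 41)
x/y = (41 - 32)/(32 - 7) = 9/25
Simplify: 9:25
Total parts = 34; one part = 23732/34 = 698.00 mL
7% solution: 9×698.00 = 6282.00 mL
41% solution: 25×698.00 = 17450.00 mL
= ratio 9:25; 6282.00 mL and 17450.00 mL

ratio 9:25; 6282.00 mL and 17450.00 mL


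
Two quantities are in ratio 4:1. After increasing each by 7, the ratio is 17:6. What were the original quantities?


Let A = 4k, B = 1k.
(4k + 7) / (1k + 7) = 17/6
Cross-multiply: 6(4k + 7) = 17(1k + 7)
24k + 42 = 17k + 119
24k - 17k = 119 - 42
7k = 77
k = 77/7 = 11
A = 4×11 = 44, B = 1×11 = 11
= A = 44, B = 11

A = 44, B = 11


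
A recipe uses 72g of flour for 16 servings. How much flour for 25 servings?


Direct proportion: y/x = constant
k = 72/16 = 4.5000
y₂ = k × 25 = 72 × 25 / 16 = 1800/16
= 112.50

112.50


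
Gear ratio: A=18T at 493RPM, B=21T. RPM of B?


Gear ratio = 18:21 = 6:7
RPM_B = RPM_A × (teeth_A / teeth_B)
= 493 × (18/21)
= 422.6 RPM

422.6 RPM


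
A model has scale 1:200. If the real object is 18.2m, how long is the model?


Model size = real / scale
= 18.2 / 200
= 0.0910 m

0.0910 m


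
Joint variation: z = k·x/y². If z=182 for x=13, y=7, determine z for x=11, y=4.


z = k·x/y²
Solve for k using the known point: k = z·y²/x = 182×49/13 = 8918/13 = 686.0000
Now evaluate at x=11, y=4:
z = k × 11 / 16 = (8918 × 11) / (13 × 16) = 98098/208
= 471.6250

471.6250


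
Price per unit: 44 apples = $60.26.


Unit rate = total / quantity
= 60.26 / 44
= $1.37 per unit

$1.37 per unit


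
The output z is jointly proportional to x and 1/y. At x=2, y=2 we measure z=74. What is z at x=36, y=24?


z = k·x/y
Solve for k using the known point: k = z·y/x = 74×2/2 = 148/2 = 74.0000
Now evaluate at x=36, y=24:
z = k × 36 / 24 = (148 × 36) / (2 × 24) = 5328/48
= 111.0000

111.0000


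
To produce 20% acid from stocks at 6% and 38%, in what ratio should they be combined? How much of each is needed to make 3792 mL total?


Let x parts of 6% mix with y parts of 38%.
6x + 38y = 20(x + y)
6x + 38y = 20x + 20y
x(6 - 20) = y(20 - 38)
x/y = (38 - 20)/(20 - 6) = 18/14
Simplify: 9:7
Total parts = 16; one part = 3792/16 = 237.00 mL
6% solution: 9×237.00 = 2133.00 mL
38% solution: 7×237.00 = 1659.00 mL
= ratio 9:7; 2133.00 mL and 1659.00 mL

ratio 9:7; 2133.00 mL and 1659.00 mL


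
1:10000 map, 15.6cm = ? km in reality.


Real distance = map distance × scale
= 15.6cm × 10000
= 156000 cm = 1560.0 m
= 1.560 km

1.560 km


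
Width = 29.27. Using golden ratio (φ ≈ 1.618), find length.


φ = (1 + √5) / 2 ≈ 1.618
Length = width × φ = 29.27 × 1.618 = 47.35886
≈ 47.36

47.36


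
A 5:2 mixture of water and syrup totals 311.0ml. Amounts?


Total parts = 5 + 2 = 7
water: 311.0 × 5/7 = 222.1ml
syrup: 311.0 × 2/7 = 88.9ml
= 222.1ml and 88.9ml

222.1ml and 88.9ml


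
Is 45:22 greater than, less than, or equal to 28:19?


45/22 = 2.0455
28/19 = 1.4737
2.0455 > 1.4737, so 45:22 is greater
= greater than

greater than


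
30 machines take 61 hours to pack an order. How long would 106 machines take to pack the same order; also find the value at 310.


Inverse proportion: x × y = constant
k = 30 × 61 = 1830
At x=106: k/106 = 17.26
At x=310: k/310 = 5.90
= 17.26 and 5.90

17.26 and 5.90


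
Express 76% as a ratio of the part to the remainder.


76% means 76 parts out of 100; remainder = 24
Part : remainder = 76:24
GCD = 4
= 19:6

19:6


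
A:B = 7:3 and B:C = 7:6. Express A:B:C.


Match B: multiply A:B by 7 → 49:21
Multiply B:C by 3 → 21:18
Combined: 49:21:18
GCD = 1
= 49:21:18

49:21:18


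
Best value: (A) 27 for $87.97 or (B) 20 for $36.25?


Deal A: $87.97/27 = $3.2581/unit
Deal B: $36.25/20 = $1.8125/unit
B is cheaper per unit
= Deal B

Deal B


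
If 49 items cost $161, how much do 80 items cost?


Direct proportion: y/x = constant
k = 161/49 ≈ 3.2857
y₂ = k × 80 = 161 × 80 / 49 = 12880/49
≈ 262.86

262.86


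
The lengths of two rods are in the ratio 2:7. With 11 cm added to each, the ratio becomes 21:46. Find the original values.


Let A = 2k, B = 7k.
(2k + 11) / (7k + 11) = 21/46
Cross-multiply: 46(2k + 11) = 21(7k + 11)
92k + 506 = 147k + 231
92k - 147k = 231 - 506
-55k = -275
k = -275/-55 = 5
A = 2×5 = 10, B = 7×5 = 35
= A = 10, B = 35

A = 10, B = 35


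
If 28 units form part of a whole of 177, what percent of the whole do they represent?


Percentage = (part / whole) × 100
= (28 / 177) × 100
≈ 15.82%

15.82%


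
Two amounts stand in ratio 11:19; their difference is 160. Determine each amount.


Let A = 11k, B = 19k.
19k - 11k = 160
8k = 160 → k = 160/8 = 20
A = 11×20 = 220, B = 19×20 = 380
= A = 220, B = 380

A = 220, B = 380


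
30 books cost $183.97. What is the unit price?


Unit rate = total / quantity
= 183.97 / 30
= $6.13 per unit

$6.13 per unit


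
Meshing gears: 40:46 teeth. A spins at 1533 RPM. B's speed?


Gear ratio = 40:46 = 20:23
RPM_B = RPM_A × (teeth_A / teeth_B)
= 1533 × (40/46)
= 1333.0 RPM

1333.0 RPM


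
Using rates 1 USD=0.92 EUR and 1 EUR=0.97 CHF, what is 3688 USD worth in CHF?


Step 1: 3688 USD × 0.92 = 3392.96 EUR
Step 2: 3392.96 EUR × 0.97 = 3291.17 CHF
Implied rate USD→CHF = 0.92 × 0.97 = 0.8924
= 3291.17 CHF

3291.17 CHF


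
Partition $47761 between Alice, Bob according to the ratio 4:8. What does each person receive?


Total parts = 4 + 8 = 12
Alice: 47761 × 4/12 = 15920.33
Bob: 47761 × 8/12 = 31840.67
= Alice: $15920.33, Bob: $31840.67

Alice: $15920.33, Bob: $31840.67


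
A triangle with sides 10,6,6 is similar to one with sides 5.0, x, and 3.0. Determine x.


Scale factor = 5.0/10 = 0.5
Missing side = 6 × 0.5
= 3.0

3.0


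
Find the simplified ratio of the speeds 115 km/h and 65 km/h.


Ratio = 115:65
GCD = 5
Simplified = 23:13
Time ratio (same distance) = 13:23
Speed ratio = 23:13

23:13


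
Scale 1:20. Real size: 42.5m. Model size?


Model size = real / scale
= 42.5 / 20
= 2.1250 m

2.1250 m


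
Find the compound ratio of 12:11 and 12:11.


Compound ratio = (12×12) : (11×11)
= 144:121
GCD = 1
= 144:121

144:121


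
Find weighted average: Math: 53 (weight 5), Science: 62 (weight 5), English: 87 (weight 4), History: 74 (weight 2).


Numerator = 53×5 + 62×5 + 87×4 + 74×2
= 265 + 310 + 348 + 148
= 1071
Total weight = 16
Weighted avg = 1071/16
= 66.94

66.94


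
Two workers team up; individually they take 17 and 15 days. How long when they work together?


Rate of A = 1/17 per day
Rate of B = 1/15 per day
Combined rate = 1/17 + 1/15 = 32/255 ≈ 0.1255 per day
Days = 1 / combined rate = 255/32
≈ 7.97 days

7.97 days


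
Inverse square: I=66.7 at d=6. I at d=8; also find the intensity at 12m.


I₁d₁² = I₂d₂²
I at 8m = 66.7 × (6/8)² = 66.7 × 36/64 = 2401.2/64 ≈ 37.5188
I at 12m = 66.7 × (6/12)² = 66.7 × 36/144 = 2401.2/144 = 16.6750
= 37.5188 and 16.6750

37.5188 and 16.6750


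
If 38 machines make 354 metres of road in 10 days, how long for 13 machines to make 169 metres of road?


Days ∝ work / workers, so d₂ = d₁ × (m₁/m₂) × (w₂/w₁)
Workers factor (inverse): 38/13 ≈ 2.9231
Work factor (direct): 169/354 ≈ 0.4774
d₂ = 10 × 38/13 × 169/354 = (10 × 38 × 169) / (13 × 354) = 64220/4602
≈ 13.95 days

13.95 days


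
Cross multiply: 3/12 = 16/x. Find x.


Cross multiply: 3 × x = 12 × 16
3x = 192
x = 192 / 3
= 64.00

64.00


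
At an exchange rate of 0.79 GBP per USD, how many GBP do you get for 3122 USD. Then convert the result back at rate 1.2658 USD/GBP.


Amount × rate = 3122 × 0.79 = 2466.38 GBP
Round-trip: 2466.38 × 1.2658 = 3121.94 USD
= 2466.38 GBP, then 3121.94 USD

2466.38 GBP, then 3121.94 USD


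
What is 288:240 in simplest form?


GCD(288, 240) = 48
288/48 : 240/48
= 6:5

6:5


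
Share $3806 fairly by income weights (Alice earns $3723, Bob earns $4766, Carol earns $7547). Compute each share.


Total income = 3723 + 4766 + 7547 = $16036
Alice: $3806 × 3723/16036 = $883.62
Bob: $3806 × 4766/16036 = $1131.17
Carol: $3806 × 7547/16036 = $1791.21
= Alice: $883.62, Bob: $1131.17, Carol: $1791.21

Alice: $883.62, Bob: $1131.17, Carol: $1791.21


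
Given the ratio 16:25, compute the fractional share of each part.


Total parts = 16 + 25 = 41
First part: 16/41 = 16/41
Second part: 25/41 = 25/41
= 16/41 and 25/41

16/41 and 25/41


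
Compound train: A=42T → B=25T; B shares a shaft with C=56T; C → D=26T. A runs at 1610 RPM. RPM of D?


Stage 1: RPM_B = RPM_A × t_A/t_B = 1610 × 42/25 = 67620/25 = 2704.80
B and C share a shaft → RPM_C = RPM_B
Stage 2: RPM_D = RPM_C × t_C/t_D = RPM_A × (t_A×t_C)/(t_B×t_D)
Overall ratio = (42×56)/(25×26) = 2352/650
RPM_D = 1610 × 2352/650 = 3786720/650
≈ 5825.72 RPM

5825.72 RPM


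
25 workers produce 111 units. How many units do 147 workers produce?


Direct proportion: y/x = constant
k = 111/25 = 4.4400
y₂ = k × 147 = 111 × 147 / 25 = 16317/25
= 652.68

652.68


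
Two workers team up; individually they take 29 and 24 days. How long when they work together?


Rate of A = 1/29 per day
Rate of B = 1/24 per day
Combined rate = 1/29 + 1/24 = 53/696 ≈ 0.0761 per day
Days = 1 / combined rate = 696/53
≈ 13.13 days

13.13 days


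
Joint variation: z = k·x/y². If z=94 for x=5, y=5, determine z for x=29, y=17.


z = k·x/y²
Solve for k using the known point: k = z·y²/x = 94×25/5 = 2350/5 = 470.0000
Now evaluate at x=29, y=17:
z = k × 29 / 289 = (2350 × 29) / (5 × 289) = 68150/1445
≈ 47.1626

47.1626


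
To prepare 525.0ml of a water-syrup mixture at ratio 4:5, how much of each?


Total parts = 4 + 5 = 9
water: 525.0 × 4/9 = 233.3ml
syrup: 525.0 × 5/9 = 291.7ml
= 233.3ml and 291.7ml

233.3ml and 291.7ml


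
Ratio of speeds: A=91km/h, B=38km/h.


Ratio = 91:38
GCD = 1
Simplified = 91:38
Time ratio (same distance) = 38:91
Speed ratio = 91:38

91:38


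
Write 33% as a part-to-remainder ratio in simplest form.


33% means 33 parts out of 100; remainder = 67
Part : remainder = 33:67
GCD = 1
= 33:67

33:67


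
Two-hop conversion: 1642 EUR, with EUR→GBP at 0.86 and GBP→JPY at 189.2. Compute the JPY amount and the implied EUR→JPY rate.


Step 1: 1642 EUR × 0.86 = 1412.12 GBP
Step 2: 1412.12 GBP × 189.2 = 267173.10 JPY
Implied rate EUR→JPY = 0.86 × 189.2 = 162.7120
= 267173.10 JPY; implied rate 162.7120 JPY/EUR

267173.10 JPY; implied rate 162.7120 JPY/EUR


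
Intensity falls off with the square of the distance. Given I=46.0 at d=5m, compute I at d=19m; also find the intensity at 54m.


I₁d₁² = I₂d₂²
I at 19m = 46.0 × (5/19)² = 46.0 × 25/361 = 1150/361 ≈ 3.1856
I at 54m = 46.0 × (5/54)² = 46.0 × 25/2916 = 1150/2916 ≈ 0.3944
= 3.1856 and 0.3944

3.1856 and 0.3944


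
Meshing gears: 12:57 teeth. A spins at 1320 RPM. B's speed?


Gear ratio = 12:57 = 4:19
RPM_B = RPM_A × (teeth_A / teeth_B)
= 1320 × (12/57)
= 277.9 RPM

277.9 RPM


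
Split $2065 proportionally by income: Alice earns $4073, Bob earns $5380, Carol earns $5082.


Total income = 4073 + 5380 + 5082 = $14535
Alice: $2065 × 4073/14535 = $578.65
Bob: $2065 × 5380/14535 = $764.34
Carol: $2065 × 5082/14535 = $722.00
= Alice: $578.65, Bob: $764.34, Carol: $722.00

Alice: $578.65, Bob: $764.34, Carol: $722.00


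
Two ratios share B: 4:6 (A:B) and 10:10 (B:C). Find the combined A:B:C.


Match B: multiply A:B by 10 → 40:60
Multiply B:C by 6 → 60:60
Combined: 40:60:60
GCD = 20
= 2:3:3

2:3:3


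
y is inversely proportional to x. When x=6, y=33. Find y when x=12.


Inverse proportion: x × y = constant
k = 6 × 33 = 198
y₂ = k / 12 = 198 / 12
= 16.50

16.50


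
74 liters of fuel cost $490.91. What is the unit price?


Unit rate = total / quantity
= 490.91 / 74
= $6.63 per unit

$6.63 per unit


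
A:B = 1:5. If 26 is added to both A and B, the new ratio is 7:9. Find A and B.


Let A = 1k, B = 5k.
(1k + 26) / (5k + 26) = 7/9
Cross-multiply: 9(1k + 26) = 7(5k + 26)
9k + 234 = 35k + 182
9k - 35k = 182 - 234
-26k = -52
k = -52/-26 = 2
A = 1×2 = 2, B = 5×2 = 10
= A = 2, B = 10

A = 2, B = 10


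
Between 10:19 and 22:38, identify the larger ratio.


10/19 = 0.5263
22/38 = 0.5789
0.5263 < 0.5789, so 10:19 is less
= 22:38

22:38


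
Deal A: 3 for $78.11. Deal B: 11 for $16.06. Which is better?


Deal A: $78.11/3 = $26.0367/unit
Deal B: $16.06/11 = $1.4600/unit
B is cheaper per unit
= Deal B

Deal B


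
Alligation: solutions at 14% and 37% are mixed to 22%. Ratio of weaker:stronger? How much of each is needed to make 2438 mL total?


Let x parts of 14% mix with y parts of 37%.
14x + 37y = 22(x + y)
14x + 37y = 22x + 22y
x(14 - 22) = y(22 - 37)
x/y = (37 - 22)/(22 - 14) = 15/8
Simplify: 15:8
Total parts = 23; one part = 2438/23 = 106.00 mL
14% solution: 15×106.00 = 1590.00 mL
37% solution: 8×106.00 = 848.00 mL
= ratio 15:8; 1590.00 mL and 848.00 mL

ratio 15:8; 1590.00 mL and 848.00 mL


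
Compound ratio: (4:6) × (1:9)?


Compound ratio = (4×1) : (6×9)
= 4:54
GCD = 2
= 2:27

2:27


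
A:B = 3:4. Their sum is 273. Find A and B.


Let A = 3k, B = 4k.
3k + 4k = 273
7k = 273 → k = 273/7 = 39
A = 3×39 = 117, B = 4×39 = 156
= A = 117, B = 156

A = 117, B = 156


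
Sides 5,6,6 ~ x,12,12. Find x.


Scale factor = 12/6 = 2
Missing side = 5 × 2
= 10.0

10.0


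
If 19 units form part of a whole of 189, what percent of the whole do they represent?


Percentage = (part / whole) × 100
= (19 / 189) × 100
≈ 10.05%

10.05%


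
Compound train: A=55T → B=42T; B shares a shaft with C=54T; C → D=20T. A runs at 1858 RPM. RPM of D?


Stage 1: RPM_B = RPM_A × t_A/t_B = 1858 × 55/42 = 102190/42 ≈ 2433.10
B and C share a shaft → RPM_C = RPM_B
Stage 2: RPM_D = RPM_C × t_C/t_D = RPM_A × (t_A×t_C)/(t_B×t_D)
Overall ratio = (55×54)/(42×20) = 2970/840
RPM_D = 1858 × 2970/840 = 5518260/840
≈ 6569.36 RPM

6569.36 RPM


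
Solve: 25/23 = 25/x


Cross multiply: 25 × x = 23 × 25
25x = 575
x = 575 / 25
= 23.00

23.00


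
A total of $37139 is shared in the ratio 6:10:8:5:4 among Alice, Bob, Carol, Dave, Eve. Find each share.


Total parts = 6 + 10 + 8 + 5 + 4 = 33
Alice: 37139 × 6/33 = 6752.55
Bob: 37139 × 10/33 = 11254.24
Carol: 37139 × 8/33 = 9003.39
Dave: 37139 × 5/33 = 5627.12
Eve: 37139 × 4/33 = 4501.70
= Alice: $6752.55, Bob: $11254.24, Carol: $9003.39, Dave: $5627.12, Eve: $4501.70

Alice: $6752.55, Bob: $11254.24, Carol: $9003.39, Dave: $5627.12, Eve: $4501.70


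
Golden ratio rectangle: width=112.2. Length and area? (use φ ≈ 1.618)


φ = (1 + √5) / 2 ≈ 1.618
Length = width × φ = 112.2 × 1.618 = 181.5396
≈ 181.54
Area = width × length = 112.2 × 181.5396 = 20368.74312 ≈ 20368.74
= Length: 181.54, Area: 20368.74

Length: 181.54, Area: 20368.74


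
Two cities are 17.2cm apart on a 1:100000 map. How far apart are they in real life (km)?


Real distance = map distance × scale
= 17.2cm × 100000
= 1720000 cm = 17200.0 m
= 17.200 km

17.200 km


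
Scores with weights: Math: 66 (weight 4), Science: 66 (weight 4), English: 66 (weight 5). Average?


Numerator = 66×4 + 66×4 + 66×5
= 264 + 264 + 330
= 858
Total weight = 13
Weighted avg = 858/13
= 66.00

66.00


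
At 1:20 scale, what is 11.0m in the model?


Model size = real / scale
= 11.0 / 20
= 0.5500 m

0.5500 m


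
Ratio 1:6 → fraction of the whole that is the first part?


Total parts = 1 + 6 = 7
First part: 1/7 = 1/7
= 1/7

1/7


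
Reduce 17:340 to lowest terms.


GCD(17, 340) = 17
17/17 : 340/17
= 1:20

1:20


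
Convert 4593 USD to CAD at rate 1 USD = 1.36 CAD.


Amount × rate = 4593 × 1.36
= 6246.48 CAD

6246.48 CAD


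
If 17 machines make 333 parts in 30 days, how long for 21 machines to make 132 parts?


Days ∝ work / workers, so d₂ = d₁ × (m₁/m₂) × (w₂/w₁)
Workers factor (inverse): 17/21 ≈ 0.8095
Work factor (direct): 132/333 ≈ 0.3964
d₂ = 30 × 17/21 × 132/333 = (30 × 17 × 132) / (21 × 333) = 67320/6993
≈ 9.63 days

9.63 days


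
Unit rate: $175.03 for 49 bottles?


Unit rate = total / quantity
= 175.03 / 49
= $3.57 per unit

$3.57 per unit


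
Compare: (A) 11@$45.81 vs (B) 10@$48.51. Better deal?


Deal A: $45.81/11 = $4.1645/unit
Deal B: $48.51/10 = $4.8510/unit
A is cheaper per unit
= Deal A

Deal A


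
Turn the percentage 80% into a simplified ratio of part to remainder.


80% means 80 parts out of 100; remainder = 20
Part : remainder = 80:20
GCD = 20
= 4:1

4:1


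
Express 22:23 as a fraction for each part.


Total parts = 22 + 23 = 45
First part: 22/45 = 22/45
Second part: 23/45 = 23/45
= 22/45 and 23/45

22/45 and 23/45


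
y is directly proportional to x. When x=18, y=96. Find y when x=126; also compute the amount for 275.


Direct proportion: y/x = constant
k = 96/18 ≈ 5.3333
y at x=126: k × 126 = 96 × 126 / 18 = 12096/18 = 672.00
y at x=275: k × 275 = 96 × 275 / 18 = 26400/18 ≈ 1466.67
= 672.00 and 1466.67

672.00 and 1466.67


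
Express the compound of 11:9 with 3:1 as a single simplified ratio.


Compound ratio = (11×3) : (9×1)
= 33:9
GCD = 3
= 11:3

11:3


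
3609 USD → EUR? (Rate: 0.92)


Amount × rate = 3609 × 0.92
= 3320.28 EUR

3320.28 EUR


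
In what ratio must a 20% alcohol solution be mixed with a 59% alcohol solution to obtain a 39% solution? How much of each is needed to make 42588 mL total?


Let x parts of 20% mix with y parts of 59%.
20x + 59y = 39(x + y)
20x + 59y = 39x + 39y
x(20 - 39) = y(39 - 59)
x/y = (59 - 39)/(39 - 20) = 20/19
Simplify: 20:19
Total parts = 39; one part = 42588/39 = 1092.00 mL
20% solution: 20×1092.00 = 21840.00 mL
59% solution: 19×1092.00 = 20748.00 mL
= ratio 20:19; 21840.00 mL and 20748.00 mL

ratio 20:19; 21840.00 mL and 20748.00 mL


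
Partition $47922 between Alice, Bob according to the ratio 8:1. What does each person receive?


Total parts = 8 + 1 = 9
Alice: 47922 × 8/9 = 42597.33
Bob: 47922 × 1/9 = 5324.67
= Alice: $42597.33, Bob: $5324.67

Alice: $42597.33, Bob: $5324.67


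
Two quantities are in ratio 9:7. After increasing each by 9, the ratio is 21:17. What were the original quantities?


Let A = 9k, B = 7k.
(9k + 9) / (7k + 9) = 21/17
Cross-multiply: 17(9k + 9) = 21(7k + 9)
153k + 153 = 147k + 189
153k - 147k = 189 - 153
6k = 36
k = 36/6 = 6
A = 9×6 = 54, B = 7×6 = 42
= A = 54, B = 42

A = 54, B = 42


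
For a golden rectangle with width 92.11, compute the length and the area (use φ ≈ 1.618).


φ = (1 + √5) / 2 ≈ 1.618
Length = width × φ = 92.11 × 1.618 = 149.03398
≈ 149.03
Area = width × length = 92.11 × 149.03398 = 13727.5198978 ≈ 13727.52
= Length: 149.03, Area: 13727.52

Length: 149.03, Area: 13727.52


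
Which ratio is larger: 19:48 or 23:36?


19/48 = 0.3958
23/36 = 0.6389
0.3958 < 0.6389, so 19:48 is less
= 23:36

23:36


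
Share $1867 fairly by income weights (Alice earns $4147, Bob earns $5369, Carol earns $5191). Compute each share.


Total income = 4147 + 5369 + 5191 = $14707
Alice: $1867 × 4147/14707 = $526.45
Bob: $1867 × 5369/14707 = $681.57
Carol: $1867 × 5191/14707 = $658.98
= Alice: $526.45, Bob: $681.57, Carol: $658.98

Alice: $526.45, Bob: $681.57, Carol: $658.98


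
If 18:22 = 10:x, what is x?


Cross multiply: 18 × x = 22 × 10
18x = 220
x = 220 / 18
= 12.22

12.22


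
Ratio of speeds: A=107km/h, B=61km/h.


Ratio = 107:61
GCD = 1
Simplified = 107:61
Time ratio (same distance) = 61:107
Speed ratio = 107:61

107:61


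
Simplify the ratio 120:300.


GCD(120, 300) = 60
120/60 : 300/60
= 2:5

2:5


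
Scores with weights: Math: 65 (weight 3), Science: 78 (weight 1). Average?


Numerator = 65×3 + 78×1
= 195 + 78
= 273
Total weight = 4
Weighted avg = 273/4
= 68.25

68.25


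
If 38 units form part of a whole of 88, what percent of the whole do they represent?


Percentage = (part / whole) × 100
= (38 / 88) × 100
≈ 43.18%

43.18%


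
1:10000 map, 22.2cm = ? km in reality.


Real distance = map distance × scale
= 22.2cm × 10000
= 222000 cm = 2220.0 m
= 2.220 km

2.220 km


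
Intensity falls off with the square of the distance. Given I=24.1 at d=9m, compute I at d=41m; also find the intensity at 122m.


I₁d₁² = I₂d₂²
I at 41m = 24.1 × (9/41)² = 24.1 × 81/1681 = 1952.1/1681 ≈ 1.1613
I at 122m = 24.1 × (9/122)² = 24.1 × 81/14884 = 1952.1/14884 ≈ 0.1312
= 1.1613 and 0.1312

1.1613 and 0.1312


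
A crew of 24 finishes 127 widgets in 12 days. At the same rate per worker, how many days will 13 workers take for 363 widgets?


Days ∝ work / workers, so d₂ = d₁ × (m₁/m₂) × (w₂/w₁)
Workers factor (inverse): 24/13 ≈ 1.8462
Work factor (direct): 363/127 ≈ 2.8583
d₂ = 12 × 24/13 × 363/127 = (12 × 24 × 363) / (13 × 127) = 104544/1651
≈ 63.32 days

63.32 days


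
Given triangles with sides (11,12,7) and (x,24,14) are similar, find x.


Scale factor = 24/12 = 2
Missing side = 11 × 2
= 22.0

22.0


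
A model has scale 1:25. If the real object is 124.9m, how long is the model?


Model size = real / scale
= 124.9 / 25
= 4.9960 m

4.9960 m


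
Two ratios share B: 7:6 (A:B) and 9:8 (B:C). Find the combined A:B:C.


Match B: multiply A:B by 9 → 63:54
Multiply B:C by 6 → 54:48
Combined: 63:54:48
GCD = 3
= 21:18:16

21:18:16


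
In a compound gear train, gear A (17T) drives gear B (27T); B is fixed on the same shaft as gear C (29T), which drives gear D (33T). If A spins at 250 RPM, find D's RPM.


Stage 1: RPM_B = RPM_A × t_A/t_B = 250 × 17/27 = 4250/27 ≈ 157.41
B and C share a shaft → RPM_C = RPM_B
Stage 2: RPM_D = RPM_C × t_C/t_D = RPM_A × (t_A×t_C)/(t_B×t_D)
Overall ratio = (17×29)/(27×33) = 493/891
RPM_D = 250 × 493/891 = 123250/891
≈ 138.33 RPM

138.33 RPM


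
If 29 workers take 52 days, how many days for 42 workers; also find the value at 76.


Inverse proportion: x × y = constant
k = 29 × 52 = 1508
At x=42: k/42 = 35.90
At x=76: k/76 = 19.84
= 35.90 and 19.84

35.90 and 19.84


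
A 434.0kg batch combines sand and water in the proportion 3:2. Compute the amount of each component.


Total parts = 3 + 2 = 5
sand: 434.0 × 3/5 = 260.4kg
water: 434.0 × 2/5 = 173.6kg
= 260.4kg and 173.6kg

260.4kg and 173.6kg


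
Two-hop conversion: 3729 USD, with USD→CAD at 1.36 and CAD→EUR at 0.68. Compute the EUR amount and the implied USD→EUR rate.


Step 1: 3729 USD × 1.36 = 5071.44 CAD
Step 2: 5071.44 CAD × 0.68 = 3448.58 EUR
Implied rate USD→EUR = 1.36 × 0.68 = 0.9248
= 3448.58 EUR; implied rate 0.9248 EUR/USD

3448.58 EUR; implied rate 0.9248 EUR/USD


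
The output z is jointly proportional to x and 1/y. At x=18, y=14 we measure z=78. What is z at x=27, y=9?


z = k·x/y
Solve for k using the known point: k = z·y/x = 78×14/18 = 1092/18 ≈ 60.6667
Now evaluate at x=27, y=9:
z = k × 27 / 9 = (1092 × 27) / (18 × 9) = 29484/162
= 182.0000

182.0000


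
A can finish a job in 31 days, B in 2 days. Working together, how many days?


Rate of A = 1/31 per day
Rate of B = 1/2 per day
Combined rate = 1/31 + 1/2 = 33/62 ≈ 0.5323 per day
Days = 1 / combined rate = 62/33
≈ 1.88 days

1.88 days


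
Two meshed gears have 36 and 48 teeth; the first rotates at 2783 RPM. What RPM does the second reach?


Gear ratio = 36:48 = 3:4
RPM_B = RPM_A × (teeth_A / teeth_B)
= 2783 × (36/48)
= 2087.3 RPM

2087.3 RPM


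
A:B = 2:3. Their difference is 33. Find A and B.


Let A = 2k, B = 3k.
3k - 2k = 33
1k = 33 → k = 33/1 = 33
A = 2×33 = 66, B = 3×33 = 99
= A = 66, B = 99

A = 66, B = 99


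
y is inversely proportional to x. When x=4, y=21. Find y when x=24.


Inverse proportion: x × y = constant
k = 4 × 21 = 84
y₂ = k / 24 = 84 / 24
= 3.50

3.50


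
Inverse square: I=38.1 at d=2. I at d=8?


I₁d₁² = I₂d₂²
I₂ = I₁ × (d₁/d₂)²
= 38.1 × (2/8)²
= 38.1 × 4/64
= 152.4/64
≈ 2.3813

2.3813


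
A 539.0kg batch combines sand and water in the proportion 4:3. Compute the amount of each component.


Total parts = 4 + 3 = 7
sand: 539.0 × 4/7 = 308.0kg
water: 539.0 × 3/7 = 231.0kg
= 308.0kg and 231.0kg

308.0kg and 231.0kg


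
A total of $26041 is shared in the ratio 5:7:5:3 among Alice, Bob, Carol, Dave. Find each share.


Total parts = 5 + 7 + 5 + 3 = 20
Alice: 26041 × 5/20 = 6510.25
Bob: 26041 × 7/20 = 9114.35
Carol: 26041 × 5/20 = 6510.25
Dave: 26041 × 3/20 = 3906.15
= Alice: $6510.25, Bob: $9114.35, Carol: $6510.25, Dave: $3906.15

Alice: $6510.25, Bob: $9114.35, Carol: $6510.25, Dave: $3906.15


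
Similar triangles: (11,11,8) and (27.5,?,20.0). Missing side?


Scale factor = 27.5/11 = 2.5
Missing side = 11 × 2.5
= 27.5

27.5


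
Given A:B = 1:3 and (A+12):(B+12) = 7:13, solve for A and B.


Let A = 1k, B = 3k.
(1k + 12) / (3k + 12) = 7/13
Cross-multiply: 13(1k + 12) = 7(3k + 12)
13k + 156 = 21k + 84
13k - 21k = 84 - 156
-8k = -72
k = -72/-8 = 9
A = 1×9 = 9, B = 3×9 = 27
= A = 9, B = 27

A = 9, B = 27


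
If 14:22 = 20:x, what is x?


Cross multiply: 14 × x = 22 × 20
14x = 440
x = 440 / 14
= 31.43

31.43


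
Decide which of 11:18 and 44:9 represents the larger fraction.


11/18 = 0.6111
44/9 = 4.8889
0.6111 < 4.8889, so 11:18 is less
= 44:9

44:9


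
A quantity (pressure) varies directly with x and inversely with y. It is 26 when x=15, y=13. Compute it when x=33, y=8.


z = k·x/y
Solve for k using the known point: k = z·y/x = 26×13/15 = 338/15 ≈ 22.5333
Now evaluate at x=33, y=8:
z = k × 33 / 8 = (338 × 33) / (15 × 8) = 11154/120
= 92.9500

92.9500


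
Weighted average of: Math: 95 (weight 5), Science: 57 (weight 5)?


Numerator = 95×5 + 57×5
= 475 + 285
= 760
Total weight = 10
Weighted avg = 760/10
= 76.00

76.00


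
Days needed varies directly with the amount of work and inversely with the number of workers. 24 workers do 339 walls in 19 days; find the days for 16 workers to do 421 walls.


Days ∝ work / workers, so d₂ = d₁ × (m₁/m₂) × (w₂/w₁)
Workers factor (inverse): 24/16 = 1.5000
Work factor (direct): 421/339 ≈ 1.2419
d₂ = 19 × 24/16 × 421/339 = (19 × 24 × 421) / (16 × 339) = 191976/5424
≈ 35.39 days

35.39 days


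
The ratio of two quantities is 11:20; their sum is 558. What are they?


Let A = 11k, B = 20k.
11k + 20k = 558
31k = 558 → k = 558/31 = 18
A = 11×18 = 198, B = 20×18 = 360
= A = 198, B = 360

A = 198, B = 360


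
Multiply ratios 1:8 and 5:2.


Compound ratio = (1×5) : (8×2)
= 5:16
GCD = 1
= 5:16

5:16


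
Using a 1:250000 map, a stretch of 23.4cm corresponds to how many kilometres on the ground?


Real distance = map distance × scale
= 23.4cm × 250000
= 5850000 cm = 58500.0 m
= 58.500 km

58.500 km
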